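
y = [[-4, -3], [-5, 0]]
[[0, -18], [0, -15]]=y@[[0, 3], [0, 2]]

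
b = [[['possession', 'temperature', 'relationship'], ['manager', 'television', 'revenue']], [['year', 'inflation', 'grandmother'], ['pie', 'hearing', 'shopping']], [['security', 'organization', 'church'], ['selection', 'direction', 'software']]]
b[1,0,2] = 'grandmother'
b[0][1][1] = 'television'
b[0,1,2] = 'revenue'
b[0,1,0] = 'manager'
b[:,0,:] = [['possession', 'temperature', 'relationship'], ['year', 'inflation', 'grandmother'], ['security', 'organization', 'church']]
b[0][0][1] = 'temperature'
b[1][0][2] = 'grandmother'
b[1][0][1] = 'inflation'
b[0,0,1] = 'temperature'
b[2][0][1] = 'organization'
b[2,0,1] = 'organization'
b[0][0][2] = 'relationship'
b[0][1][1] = 'television'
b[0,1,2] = 'revenue'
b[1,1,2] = 'shopping'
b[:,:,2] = [['relationship', 'revenue'], ['grandmother', 'shopping'], ['church', 'software']]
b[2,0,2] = 'church'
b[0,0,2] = 'relationship'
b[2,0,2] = 'church'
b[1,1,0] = 'pie'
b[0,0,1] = 'temperature'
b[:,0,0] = ['possession', 'year', 'security']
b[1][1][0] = 'pie'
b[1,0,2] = 'grandmother'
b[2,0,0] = 'security'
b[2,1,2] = 'software'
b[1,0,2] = 'grandmother'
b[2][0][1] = 'organization'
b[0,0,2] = 'relationship'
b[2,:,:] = [['security', 'organization', 'church'], ['selection', 'direction', 'software']]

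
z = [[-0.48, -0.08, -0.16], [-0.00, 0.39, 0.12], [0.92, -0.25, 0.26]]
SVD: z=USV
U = [[-0.44, 0.39, 0.81], [-0.04, -0.91, 0.41], [0.90, 0.15, 0.41]]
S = [1.1, 0.45, 0.03]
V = [[0.94,-0.19,0.27],[-0.10,-0.95,-0.29],[-0.31,-0.25,0.92]]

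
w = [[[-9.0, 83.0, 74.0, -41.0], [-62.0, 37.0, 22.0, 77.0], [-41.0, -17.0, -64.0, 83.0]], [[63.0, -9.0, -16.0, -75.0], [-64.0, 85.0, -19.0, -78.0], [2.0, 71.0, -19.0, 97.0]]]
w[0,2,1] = -17.0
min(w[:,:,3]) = -78.0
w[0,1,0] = -62.0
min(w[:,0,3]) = -75.0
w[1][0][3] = -75.0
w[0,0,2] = 74.0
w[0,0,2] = 74.0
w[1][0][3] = -75.0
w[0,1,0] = -62.0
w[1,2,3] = 97.0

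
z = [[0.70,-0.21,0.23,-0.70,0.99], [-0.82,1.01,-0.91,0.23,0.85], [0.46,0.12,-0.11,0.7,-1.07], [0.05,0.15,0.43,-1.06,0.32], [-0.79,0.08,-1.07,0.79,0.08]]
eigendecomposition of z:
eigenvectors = [[0.38+0.00j,(-0.08+0j),(0.42+0.17j),(0.42-0.17j),(-0.18+0j)], [-0.00+0.00j,(0.97+0j),(0.72+0j),(0.72-0j),0j], [(-0.61+0j),-0.07+0.00j,-0.03-0.39j,-0.03+0.39j,0.69+0.00j], [0.54+0.00j,(0.07+0j),(0.06-0.05j),0.06+0.05j,0.56+0.00j], [-0.43+0.00j,(0.22+0j),(0.07+0.34j),0.07-0.34j,0.42+0.00j]]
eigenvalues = [(-1.76+0j), (1.36+0j), (0.66+0.69j), (0.66-0.69j), (-0.3+0j)]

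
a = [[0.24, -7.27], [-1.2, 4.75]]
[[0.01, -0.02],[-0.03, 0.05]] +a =[[0.25,  -7.29],  [-1.23,  4.8]]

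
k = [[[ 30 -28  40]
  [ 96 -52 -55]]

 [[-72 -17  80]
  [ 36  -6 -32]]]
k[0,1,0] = 96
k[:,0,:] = [[30, -28, 40], [-72, -17, 80]]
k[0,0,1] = -28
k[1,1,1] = -6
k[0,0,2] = 40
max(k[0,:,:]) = 96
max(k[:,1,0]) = 96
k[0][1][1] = -52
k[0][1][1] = -52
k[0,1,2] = -55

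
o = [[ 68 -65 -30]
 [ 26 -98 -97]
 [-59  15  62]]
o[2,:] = [-59, 15, 62]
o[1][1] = -98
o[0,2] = -30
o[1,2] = -97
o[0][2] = -30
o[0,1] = -65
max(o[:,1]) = 15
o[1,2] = -97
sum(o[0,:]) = -27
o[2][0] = -59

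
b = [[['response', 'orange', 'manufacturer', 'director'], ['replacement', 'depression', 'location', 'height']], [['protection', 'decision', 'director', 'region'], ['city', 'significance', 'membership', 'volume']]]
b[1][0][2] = 'director'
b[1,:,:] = [['protection', 'decision', 'director', 'region'], ['city', 'significance', 'membership', 'volume']]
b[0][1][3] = 'height'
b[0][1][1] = 'depression'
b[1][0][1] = 'decision'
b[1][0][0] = 'protection'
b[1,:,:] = [['protection', 'decision', 'director', 'region'], ['city', 'significance', 'membership', 'volume']]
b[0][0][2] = 'manufacturer'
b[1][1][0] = 'city'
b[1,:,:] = [['protection', 'decision', 'director', 'region'], ['city', 'significance', 'membership', 'volume']]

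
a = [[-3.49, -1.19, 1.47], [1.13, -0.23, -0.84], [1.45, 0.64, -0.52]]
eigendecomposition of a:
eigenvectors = [[-0.86, 0.47, 0.40], [0.38, -0.45, -0.92], [0.33, 0.76, 0.02]]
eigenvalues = [-3.54, 0.0, -0.71]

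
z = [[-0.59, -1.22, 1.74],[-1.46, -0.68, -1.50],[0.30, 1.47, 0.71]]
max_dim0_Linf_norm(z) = 1.74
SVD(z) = [[-0.23, 0.94, -0.27],[0.83, 0.05, -0.55],[-0.5, -0.35, -0.79]] @ diag([2.5683077183202707, 2.2557901591352443, 0.8822166525095224]) @ [[-0.48,-0.40,-0.78], [-0.32,-0.75,0.58], [0.82,-0.53,-0.23]]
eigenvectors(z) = [[(-0.81+0j), (-0.6-0.05j), (-0.6+0.05j)], [(-0.48+0j), 0.61+0.00j, (0.61-0j)], [(0.34+0j), 0.00-0.52j, 0.52j]]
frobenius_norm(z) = 3.53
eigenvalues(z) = [(-2.06+0j), (0.75+1.39j), (0.75-1.39j)]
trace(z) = -0.56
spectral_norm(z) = 2.57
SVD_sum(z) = [[0.28,0.24,0.46], [-1.03,-0.85,-1.68], [0.62,0.51,1.0]] + [[-0.68, -1.58, 1.22], [-0.04, -0.08, 0.07], [0.25, 0.59, -0.46]] + [[-0.19, 0.12, 0.05], [-0.39, 0.26, 0.11], [-0.57, 0.37, 0.16]]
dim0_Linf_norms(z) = [1.46, 1.47, 1.74]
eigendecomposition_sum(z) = [[(-1.26+0j),  -1.25+0.00j,  0.12+0.00j],[-0.75+0.00j,  -0.74+0.00j,  0.07+0.00j],[0.54-0.00j,  0.53-0.00j,  (-0.05-0j)]] + [[0.34+0.16j,(0.01-0.55j),(0.81-0.39j)],[-0.35-0.14j,0.03+0.55j,(-0.79+0.46j)],[(-0.12+0.3j),0.47-0.02j,0.38+0.67j]] + [[(0.34-0.16j), (0.01+0.55j), (0.81+0.39j)], [(-0.35+0.14j), 0.03-0.55j, -0.79-0.46j], [(-0.12-0.3j), 0.47+0.02j, (0.38-0.67j)]]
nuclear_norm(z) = 5.71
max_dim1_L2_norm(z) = 2.21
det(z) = -5.11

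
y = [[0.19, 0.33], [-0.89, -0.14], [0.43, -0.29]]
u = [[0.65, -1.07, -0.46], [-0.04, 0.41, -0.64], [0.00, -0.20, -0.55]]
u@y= [[0.88,0.5], [-0.65,0.11], [-0.06,0.19]]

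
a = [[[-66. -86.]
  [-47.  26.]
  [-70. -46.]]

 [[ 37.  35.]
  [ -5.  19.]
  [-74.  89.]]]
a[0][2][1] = -46.0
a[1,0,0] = 37.0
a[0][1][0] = -47.0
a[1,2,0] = -74.0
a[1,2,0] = -74.0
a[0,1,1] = 26.0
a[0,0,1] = -86.0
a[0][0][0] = -66.0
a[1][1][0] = -5.0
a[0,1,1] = 26.0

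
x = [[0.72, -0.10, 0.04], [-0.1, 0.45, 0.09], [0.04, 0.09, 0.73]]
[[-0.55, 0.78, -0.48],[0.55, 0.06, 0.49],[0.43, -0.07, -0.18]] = x @ [[-0.65, 1.15, -0.51], [0.98, 0.42, 1.04], [0.51, -0.21, -0.34]]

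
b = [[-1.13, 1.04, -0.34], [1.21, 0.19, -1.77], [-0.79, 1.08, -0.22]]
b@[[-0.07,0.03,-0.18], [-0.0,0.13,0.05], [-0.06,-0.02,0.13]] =[[0.1,0.11,0.21], [0.02,0.10,-0.44], [0.07,0.12,0.17]]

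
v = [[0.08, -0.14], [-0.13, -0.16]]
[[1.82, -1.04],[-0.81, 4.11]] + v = [[1.9, -1.18], [-0.94, 3.95]]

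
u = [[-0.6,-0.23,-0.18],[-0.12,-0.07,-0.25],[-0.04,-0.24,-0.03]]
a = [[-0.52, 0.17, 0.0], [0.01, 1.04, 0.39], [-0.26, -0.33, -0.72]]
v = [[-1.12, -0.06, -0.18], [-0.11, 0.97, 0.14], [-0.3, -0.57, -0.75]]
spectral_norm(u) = 0.71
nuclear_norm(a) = 2.31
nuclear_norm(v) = 2.90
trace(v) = -0.90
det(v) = 0.67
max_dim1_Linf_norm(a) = 1.04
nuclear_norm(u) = 1.11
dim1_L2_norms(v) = [1.14, 0.99, 0.99]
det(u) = 0.03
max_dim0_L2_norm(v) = 1.16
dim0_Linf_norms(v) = [1.12, 0.97, 0.75]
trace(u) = -0.70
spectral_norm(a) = 1.29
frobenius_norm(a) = 1.49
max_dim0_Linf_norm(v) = 1.12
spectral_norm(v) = 1.36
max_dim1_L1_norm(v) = 1.62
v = a + u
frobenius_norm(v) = 1.80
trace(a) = -0.20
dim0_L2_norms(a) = [0.58, 1.1, 0.82]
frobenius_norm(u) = 0.77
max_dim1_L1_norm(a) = 1.44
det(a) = 0.31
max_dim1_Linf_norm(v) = 1.12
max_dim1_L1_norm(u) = 1.01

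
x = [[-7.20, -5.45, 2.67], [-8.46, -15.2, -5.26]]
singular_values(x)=[19.67, 5.68]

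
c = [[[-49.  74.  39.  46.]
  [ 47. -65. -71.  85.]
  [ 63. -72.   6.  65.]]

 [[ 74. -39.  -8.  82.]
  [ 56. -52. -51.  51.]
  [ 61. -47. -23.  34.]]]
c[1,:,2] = [-8.0, -51.0, -23.0]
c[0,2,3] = 65.0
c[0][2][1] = -72.0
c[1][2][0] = 61.0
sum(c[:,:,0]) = 252.0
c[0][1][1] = -65.0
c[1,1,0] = 56.0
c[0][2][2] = 6.0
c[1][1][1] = -52.0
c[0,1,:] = [47.0, -65.0, -71.0, 85.0]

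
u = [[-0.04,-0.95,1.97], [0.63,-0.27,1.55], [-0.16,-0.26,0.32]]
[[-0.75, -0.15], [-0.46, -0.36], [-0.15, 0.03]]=u @[[0.05, -0.27], [0.21, -0.14], [-0.28, -0.15]]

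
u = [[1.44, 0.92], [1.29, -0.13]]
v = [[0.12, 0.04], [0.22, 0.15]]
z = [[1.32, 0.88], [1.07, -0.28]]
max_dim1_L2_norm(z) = 1.59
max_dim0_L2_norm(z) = 1.7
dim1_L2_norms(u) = [1.71, 1.3]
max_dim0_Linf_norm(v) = 0.22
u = z + v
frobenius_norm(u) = 2.14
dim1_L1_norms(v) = [0.16, 0.37]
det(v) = 0.01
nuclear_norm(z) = 2.52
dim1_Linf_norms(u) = [1.44, 1.29]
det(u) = -1.37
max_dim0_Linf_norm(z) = 1.32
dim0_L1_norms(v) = [0.34, 0.19]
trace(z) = 1.04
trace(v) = 0.27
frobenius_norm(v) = 0.29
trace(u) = 1.31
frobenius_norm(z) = 1.93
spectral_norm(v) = 0.29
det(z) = -1.31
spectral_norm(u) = 2.04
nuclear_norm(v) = 0.32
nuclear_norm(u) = 2.71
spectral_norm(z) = 1.79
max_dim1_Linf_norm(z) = 1.32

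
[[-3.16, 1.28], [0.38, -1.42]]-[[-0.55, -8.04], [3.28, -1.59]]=[[-2.61, 9.32], [-2.90, 0.17]]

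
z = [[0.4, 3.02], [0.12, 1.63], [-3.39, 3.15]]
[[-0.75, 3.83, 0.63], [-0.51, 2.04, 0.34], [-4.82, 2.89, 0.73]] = z @ [[1.06, 0.29, -0.02], [-0.39, 1.23, 0.21]]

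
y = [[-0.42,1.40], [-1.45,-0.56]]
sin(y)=[[-0.95, 1.7], [-1.76, -1.12]]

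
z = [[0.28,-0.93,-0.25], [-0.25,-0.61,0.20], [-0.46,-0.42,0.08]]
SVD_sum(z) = [[-0.07, -0.92, -0.05],[-0.04, -0.61, -0.03],[-0.03, -0.45, -0.02]] + [[0.36, -0.02, -0.18], [-0.26, 0.01, 0.13], [-0.38, 0.02, 0.19]] + [[-0.01, 0.0, -0.02],  [0.05, -0.01, 0.10],  [-0.05, 0.01, -0.09]]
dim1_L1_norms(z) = [1.46, 1.06, 0.96]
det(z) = 0.12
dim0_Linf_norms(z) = [0.46, 0.93, 0.25]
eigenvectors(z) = [[-0.85, 0.62, 0.54], [0.24, 0.46, 0.09], [0.48, 0.64, 0.84]]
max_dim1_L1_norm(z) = 1.46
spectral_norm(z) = 1.19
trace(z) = -0.25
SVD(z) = [[0.77, -0.61, 0.17], [0.52, 0.44, -0.74], [0.38, 0.66, 0.66]] @ diag([1.1930660221708598, 0.653790870089571, 0.154760992917863]) @ [[-0.07, -1.00, -0.05],[-0.89, 0.04, 0.45],[-0.45, 0.08, -0.89]]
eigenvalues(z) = [0.68, -0.67, -0.26]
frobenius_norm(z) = 1.37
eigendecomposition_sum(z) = [[0.46, -0.24, -0.27],  [-0.13, 0.07, 0.08],  [-0.26, 0.14, 0.15]] + [[-0.16, -0.98, 0.21], [-0.12, -0.73, 0.16], [-0.16, -1.01, 0.22]] + [[-0.02,  0.29,  -0.19], [-0.00,  0.05,  -0.03], [-0.04,  0.45,  -0.29]]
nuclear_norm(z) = 2.00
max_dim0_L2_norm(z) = 1.19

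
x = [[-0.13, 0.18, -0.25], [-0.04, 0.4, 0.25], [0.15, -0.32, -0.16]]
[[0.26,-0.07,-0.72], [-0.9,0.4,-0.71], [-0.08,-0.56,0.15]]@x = [[-0.14, 0.25, 0.03],[-0.01, 0.23, 0.44],[0.06, -0.29, -0.14]]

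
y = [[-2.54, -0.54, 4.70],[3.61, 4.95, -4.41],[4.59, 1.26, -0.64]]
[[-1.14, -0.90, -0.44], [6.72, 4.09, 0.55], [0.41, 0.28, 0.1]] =y @ [[-0.32,  -0.18,  0.00], [1.36,  0.78,  0.03], [-0.26,  -0.2,  -0.09]]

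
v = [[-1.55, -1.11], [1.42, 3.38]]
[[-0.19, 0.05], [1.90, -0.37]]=v@[[-0.40,  0.07], [0.73,  -0.14]]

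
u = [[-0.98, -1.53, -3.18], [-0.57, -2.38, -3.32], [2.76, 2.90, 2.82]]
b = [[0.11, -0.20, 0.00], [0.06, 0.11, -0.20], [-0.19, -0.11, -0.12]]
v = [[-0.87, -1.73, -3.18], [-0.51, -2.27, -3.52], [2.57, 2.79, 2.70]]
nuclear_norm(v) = 9.13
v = u + b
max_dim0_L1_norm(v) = 9.4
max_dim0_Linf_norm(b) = 0.2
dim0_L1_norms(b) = [0.36, 0.42, 0.32]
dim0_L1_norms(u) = [4.31, 6.81, 9.32]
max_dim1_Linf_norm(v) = 3.52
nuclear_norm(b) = 0.71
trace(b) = 0.10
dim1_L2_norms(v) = [3.72, 4.22, 4.66]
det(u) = -6.93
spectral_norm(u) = 7.16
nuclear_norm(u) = 9.41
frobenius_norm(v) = 7.30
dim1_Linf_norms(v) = [3.18, 3.52, 2.79]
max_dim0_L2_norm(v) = 5.46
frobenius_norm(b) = 0.41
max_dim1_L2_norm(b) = 0.25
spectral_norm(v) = 7.09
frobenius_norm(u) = 7.38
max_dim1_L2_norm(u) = 4.9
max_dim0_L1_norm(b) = 0.42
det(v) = -3.97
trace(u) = -0.54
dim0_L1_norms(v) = [3.95, 6.79, 9.4]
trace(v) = -0.44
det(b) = -0.01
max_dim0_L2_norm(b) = 0.25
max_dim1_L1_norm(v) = 8.06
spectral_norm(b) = 0.26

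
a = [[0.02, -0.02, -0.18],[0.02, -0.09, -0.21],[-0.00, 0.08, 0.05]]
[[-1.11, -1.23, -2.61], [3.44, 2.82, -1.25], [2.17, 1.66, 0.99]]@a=[[-0.05, -0.08, 0.33], [0.13, -0.42, -1.27], [0.08, -0.11, -0.69]]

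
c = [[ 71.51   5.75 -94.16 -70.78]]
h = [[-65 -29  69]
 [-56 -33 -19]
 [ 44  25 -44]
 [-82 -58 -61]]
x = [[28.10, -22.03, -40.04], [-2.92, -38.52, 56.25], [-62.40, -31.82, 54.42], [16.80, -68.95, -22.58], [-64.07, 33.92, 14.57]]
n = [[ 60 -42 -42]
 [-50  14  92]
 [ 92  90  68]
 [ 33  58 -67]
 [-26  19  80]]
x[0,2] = -40.04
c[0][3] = -70.78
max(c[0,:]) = 71.51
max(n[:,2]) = 92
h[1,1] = -33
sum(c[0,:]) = -87.67999999999999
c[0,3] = -70.78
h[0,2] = 69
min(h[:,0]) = -82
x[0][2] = -40.04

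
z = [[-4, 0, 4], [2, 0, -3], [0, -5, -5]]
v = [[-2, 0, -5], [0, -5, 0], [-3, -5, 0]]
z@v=[[-4, -20, 20], [5, 15, -10], [15, 50, 0]]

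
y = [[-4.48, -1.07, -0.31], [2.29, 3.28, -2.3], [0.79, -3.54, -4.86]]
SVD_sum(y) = [[0.02,  -0.47,  -0.61], [-0.0,  0.07,  0.09], [0.18,  -3.68,  -4.78]] + [[-3.37, -1.89, 1.33],[3.43, 1.92, -1.35],[0.49, 0.28, -0.19]] + [[-1.13, 1.29, -1.03], [-1.13, 1.29, -1.03], [0.12, -0.14, 0.11]]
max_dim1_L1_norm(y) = 9.19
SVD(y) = [[0.13, -0.7, -0.71], [-0.02, 0.71, -0.70], [0.99, 0.1, 0.08]] @ diag([6.080590737269237, 5.859203790719202, 2.841715542530126]) @ [[0.03, -0.61, -0.79], [0.82, 0.46, -0.33], [0.57, -0.64, 0.52]]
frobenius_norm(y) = 8.91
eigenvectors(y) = [[0.10+0.00j, -0.41-0.30j, -0.41+0.30j], [(-0.92+0j), (-0.13+0.07j), (-0.13-0.07j)], [(0.38+0j), -0.85+0.00j, -0.85-0.00j]]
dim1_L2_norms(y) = [4.62, 4.61, 6.06]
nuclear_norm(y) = 14.78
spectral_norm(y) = 6.08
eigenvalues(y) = [(3.97+0j), (-5.01+0.6j), (-5.01-0.6j)]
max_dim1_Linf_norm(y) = 4.86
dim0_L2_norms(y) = [5.09, 4.94, 5.39]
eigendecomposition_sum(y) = [[(-0.1-0j), (-0.41+0j), (0.11+0j)], [0.90+0.00j, (3.66+0j), -0.99-0.00j], [(-0.37-0j), -1.51+0.00j, 0.41+0.00j]] + [[(-2.19+3.51j), (-0.33-0.58j), -0.21-2.36j],[0.69+0.99j, (-0.19+0.02j), -0.66-0.21j],[(0.58+6.87j), (-1.02-0.44j), -2.63-2.94j]] + [[(-2.19-3.51j), -0.33+0.58j, -0.21+2.36j], [0.69-0.99j, (-0.19-0.02j), -0.66+0.21j], [(0.58-6.87j), -1.02+0.44j, (-2.63+2.94j)]]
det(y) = 101.24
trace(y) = -6.06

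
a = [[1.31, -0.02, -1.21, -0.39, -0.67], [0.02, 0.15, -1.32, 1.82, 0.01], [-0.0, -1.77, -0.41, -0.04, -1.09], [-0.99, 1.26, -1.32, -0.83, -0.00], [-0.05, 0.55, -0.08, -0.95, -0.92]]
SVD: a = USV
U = [[-0.05,  -0.49,  -0.53,  -0.64,  -0.25], [-0.19,  -0.78,  0.46,  0.1,  0.36], [-0.57,  -0.14,  -0.52,  0.62,  -0.09], [0.74,  -0.35,  -0.13,  0.45,  -0.33], [0.30,  0.03,  -0.47,  0.01,  0.83]]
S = [2.6, 2.43, 2.3, 1.41, 0.65]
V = [[-0.32, 0.80, -0.18, -0.46, 0.15], [-0.13, -0.12, 0.88, -0.40, 0.18], [-0.23, 0.25, 0.2, 0.71, 0.59], [-0.91, -0.35, -0.14, 0.01, -0.18], [-0.06, 0.40, 0.36, 0.36, -0.75]]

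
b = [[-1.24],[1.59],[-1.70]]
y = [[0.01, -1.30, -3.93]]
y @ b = [[4.6]]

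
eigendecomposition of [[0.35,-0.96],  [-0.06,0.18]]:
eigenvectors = [[0.98,  0.94], [-0.17,  0.33]]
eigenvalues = [0.52, 0.01]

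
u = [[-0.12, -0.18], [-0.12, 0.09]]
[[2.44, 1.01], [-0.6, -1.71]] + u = [[2.32, 0.83], [-0.72, -1.62]]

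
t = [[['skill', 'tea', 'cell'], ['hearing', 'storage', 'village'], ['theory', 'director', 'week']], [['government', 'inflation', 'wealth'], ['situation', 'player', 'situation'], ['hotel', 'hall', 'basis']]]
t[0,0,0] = 'skill'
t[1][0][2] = 'wealth'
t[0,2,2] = 'week'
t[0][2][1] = 'director'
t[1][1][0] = 'situation'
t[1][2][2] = 'basis'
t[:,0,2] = ['cell', 'wealth']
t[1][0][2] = 'wealth'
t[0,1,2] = 'village'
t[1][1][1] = 'player'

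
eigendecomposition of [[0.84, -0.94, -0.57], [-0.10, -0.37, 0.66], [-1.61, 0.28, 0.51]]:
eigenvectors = [[(0.61+0j), -0.28-0.38j, -0.28+0.38j],[(-0.24+0j), (-0.65+0j), -0.65-0.00j],[(-0.75+0j), 0.05-0.60j, (0.05+0.6j)]]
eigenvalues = [(1.91+0j), (-0.47+0.55j), (-0.47-0.55j)]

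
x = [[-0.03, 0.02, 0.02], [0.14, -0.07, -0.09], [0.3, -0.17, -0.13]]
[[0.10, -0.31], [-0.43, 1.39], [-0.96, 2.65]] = x@[[-2.33, 4.89],  [1.47, -2.38],  [0.06, -5.95]]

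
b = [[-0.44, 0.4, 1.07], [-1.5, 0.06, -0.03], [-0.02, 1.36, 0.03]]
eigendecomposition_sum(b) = [[(-0.48+0j), (-0.27+0j), (0.4+0j)], [-0.54+0.00j, (-0.3+0j), (0.45+0j)], [(0.57-0j), 0.31-0.00j, -0.47-0.00j]] + [[(0.02+0.42j), (0.33-0.27j), 0.34+0.10j], [-0.48-0.13j, 0.18+0.47j, (-0.24+0.34j)], [(-0.29+0.43j), 0.52-0.01j, 0.25+0.35j]] + [[(0.02-0.42j),(0.33+0.27j),(0.34-0.1j)], [(-0.48+0.13j),(0.18-0.47j),-0.24-0.34j], [(-0.29-0.43j),(0.52+0.01j),0.25-0.35j]]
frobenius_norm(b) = 2.37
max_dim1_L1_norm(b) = 1.91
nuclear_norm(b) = 4.00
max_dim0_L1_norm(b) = 1.96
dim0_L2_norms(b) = [1.56, 1.42, 1.07]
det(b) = -2.18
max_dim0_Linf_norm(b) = 1.5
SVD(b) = [[-0.55, 0.18, -0.82],[-0.73, -0.59, 0.35],[-0.42, 0.79, 0.46]] @ diag([1.6761996061145925, 1.3800158491166834, 0.9432980105184382]) @ [[0.80, -0.5, -0.34], [0.57, 0.8, 0.17], [-0.19, 0.33, -0.92]]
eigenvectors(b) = [[(-0.52+0j),  -0.40+0.31j,  -0.40-0.31j], [-0.59+0.00j,  -0.20-0.56j,  (-0.2+0.56j)], [(0.62+0j),  -0.62+0.00j,  -0.62-0.00j]]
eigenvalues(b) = [(-1.25+0j), (0.45+1.24j), (0.45-1.24j)]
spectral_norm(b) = 1.68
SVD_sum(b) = [[-0.73, 0.45, 0.32], [-0.97, 0.6, 0.42], [-0.56, 0.35, 0.24]] + [[0.15, 0.2, 0.04],[-0.47, -0.65, -0.14],[0.62, 0.87, 0.19]] + [[0.15, -0.26, 0.71], [-0.06, 0.11, -0.31], [-0.08, 0.14, -0.4]]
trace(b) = -0.35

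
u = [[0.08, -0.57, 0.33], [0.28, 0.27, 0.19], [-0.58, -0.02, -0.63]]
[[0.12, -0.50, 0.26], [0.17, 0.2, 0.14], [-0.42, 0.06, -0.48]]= u @[[0.67, -0.09, 0.05], [-0.09, 0.85, -0.04], [0.05, -0.04, 0.72]]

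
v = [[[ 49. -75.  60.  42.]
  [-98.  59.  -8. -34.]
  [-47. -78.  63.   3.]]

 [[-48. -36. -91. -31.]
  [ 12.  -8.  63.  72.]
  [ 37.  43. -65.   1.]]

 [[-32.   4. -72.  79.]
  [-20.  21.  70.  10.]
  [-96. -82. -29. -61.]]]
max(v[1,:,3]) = 72.0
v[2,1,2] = 70.0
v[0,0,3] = 42.0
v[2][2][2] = -29.0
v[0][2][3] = 3.0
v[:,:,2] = [[60.0, -8.0, 63.0], [-91.0, 63.0, -65.0], [-72.0, 70.0, -29.0]]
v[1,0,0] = -48.0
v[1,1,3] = 72.0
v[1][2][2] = -65.0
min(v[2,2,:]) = -96.0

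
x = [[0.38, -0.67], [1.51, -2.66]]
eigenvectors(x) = [[0.87, 0.24],[0.49, 0.97]]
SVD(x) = [[-0.24, -0.97], [-0.97, 0.24]] @ diag([3.1542035315725547, 0.00028533352112166364]) @ [[-0.49, 0.87], [0.87, 0.49]]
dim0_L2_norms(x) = [1.56, 2.74]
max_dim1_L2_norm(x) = 3.06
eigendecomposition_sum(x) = [[-0.0, 0.00], [-0.0, 0.0]] + [[0.38, -0.67], [1.51, -2.66]]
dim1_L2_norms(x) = [0.77, 3.06]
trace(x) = -2.28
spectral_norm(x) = 3.15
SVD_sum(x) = [[0.38, -0.67], [1.51, -2.66]] + [[-0.0,-0.0], [0.00,0.00]]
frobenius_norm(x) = 3.15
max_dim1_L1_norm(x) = 4.17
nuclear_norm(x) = 3.15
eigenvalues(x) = [-0.0, -2.28]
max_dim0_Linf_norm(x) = 2.66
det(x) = 0.00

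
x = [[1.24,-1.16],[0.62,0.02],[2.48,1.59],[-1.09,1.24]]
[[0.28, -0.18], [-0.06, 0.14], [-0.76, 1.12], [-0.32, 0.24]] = x @ [[-0.09, 0.21], [-0.34, 0.38]]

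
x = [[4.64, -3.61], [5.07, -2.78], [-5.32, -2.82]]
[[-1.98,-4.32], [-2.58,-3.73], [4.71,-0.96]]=x @[[-0.70, -0.27],[-0.35, 0.85]]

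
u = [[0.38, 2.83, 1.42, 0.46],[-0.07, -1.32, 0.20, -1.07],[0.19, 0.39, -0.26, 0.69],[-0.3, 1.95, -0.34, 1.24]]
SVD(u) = [[-0.74, -0.66, -0.10, 0.07], [0.38, -0.41, 0.36, 0.75], [-0.14, 0.33, -0.72, 0.60], [-0.53, 0.54, 0.59, 0.29]] @ diag([4.068599444333453, 1.6848593652752366, 0.44590287252270977, 0.004255477626527885]) @ [[-0.04,-0.91,-0.19,-0.37], [-0.19,-0.08,-0.76,0.61], [-0.84,0.26,-0.17,-0.44], [0.51,0.32,-0.59,-0.54]]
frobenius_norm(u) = 4.43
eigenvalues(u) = [(-0.32+0.96j), (-0.32-0.96j), (0.71+0j), (-0.02+0j)]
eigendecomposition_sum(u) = [[-0.08+0.18j, (1+0.59j), 0.20-0.00j, (0.29+0.53j)], [-0.12-0.12j, (-0.79+0.6j), (-0.06+0.16j), (-0.52+0.06j)], [(0.14+0.03j), (0.28-0.81j), (-0.03-0.15j), 0.34-0.29j], [0.03+0.21j, 1.27-0.04j, (0.18-0.12j), 0.58+0.32j]] + [[(-0.08-0.18j), 1.00-0.59j, 0.20+0.00j, 0.29-0.53j], [(-0.12+0.12j), (-0.79-0.6j), (-0.06-0.16j), (-0.52-0.06j)], [0.14-0.03j, (0.28+0.81j), (-0.03+0.15j), (0.34+0.29j)], [0.03-0.21j, (1.27+0.04j), 0.18+0.12j, 0.58-0.32j]] + [[(0.53-0j), 0.80-0.00j, 0.99-0.00j, (-0.14+0j)],  [(0.17-0j), 0.25-0.00j, (0.31-0j), (-0.04+0j)],  [-0.09+0.00j, (-0.14+0j), (-0.17+0j), 0.02-0.00j],  [(-0.37+0j), (-0.55+0j), -0.68+0.00j, 0.09-0.00j]] + [[-0j,0.03-0.00j,(0.02-0j),(0.01+0j)], [0.00-0.00j,0.02-0.00j,(0.01-0j),(0.01+0j)], [(-0+0j),(-0.03+0j),-0.03+0.00j,(-0.01-0j)], [-0.00+0.00j,(-0.03+0j),-0.02+0.00j,-0.01-0.00j]]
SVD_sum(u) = [[0.13, 2.75, 0.57, 1.12], [-0.07, -1.42, -0.29, -0.58], [0.02, 0.52, 0.11, 0.21], [0.09, 1.96, 0.40, 0.8]] + [[0.21, 0.09, 0.85, -0.68], [0.13, 0.06, 0.52, -0.42], [-0.11, -0.05, -0.42, 0.34], [-0.17, -0.08, -0.70, 0.56]] + [[0.04, -0.01, 0.01, 0.02], [-0.13, 0.04, -0.03, -0.07], [0.27, -0.08, 0.06, 0.14], [-0.22, 0.07, -0.05, -0.12]] + [[0.00, 0.00, -0.0, -0.00], [0.0, 0.00, -0.0, -0.00], [0.00, 0.0, -0.00, -0.00], [0.0, 0.0, -0.0, -0.00]]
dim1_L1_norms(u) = [5.09, 2.66, 1.53, 3.83]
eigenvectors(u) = [[(0.45+0.29j), 0.45-0.29j, (0.79+0j), 0.51+0.00j], [-0.38+0.27j, -0.38-0.27j, (0.25+0j), (0.32+0j)], [(0.14-0.37j), 0.14+0.37j, -0.13+0.00j, (-0.6+0j)], [0.59+0.00j, (0.59-0j), (-0.54+0j), -0.53+0.00j]]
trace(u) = 0.04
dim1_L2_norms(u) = [3.22, 1.71, 0.86, 2.35]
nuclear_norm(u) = 6.20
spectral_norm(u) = 4.07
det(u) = -0.01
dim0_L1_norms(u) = [0.94, 6.49, 2.22, 3.46]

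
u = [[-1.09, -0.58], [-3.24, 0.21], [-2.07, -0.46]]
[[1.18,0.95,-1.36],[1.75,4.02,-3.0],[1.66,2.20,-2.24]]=u @ [[-0.60, -1.20, 0.96],  [-0.91, 0.62, 0.54]]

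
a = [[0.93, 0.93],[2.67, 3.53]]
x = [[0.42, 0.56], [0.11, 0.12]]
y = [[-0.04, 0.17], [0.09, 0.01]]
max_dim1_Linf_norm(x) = 0.56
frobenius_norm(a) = 4.62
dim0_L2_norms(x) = [0.43, 0.57]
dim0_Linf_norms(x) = [0.42, 0.56]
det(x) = -0.01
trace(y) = -0.03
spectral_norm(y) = 0.18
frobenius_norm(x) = 0.72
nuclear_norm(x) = 0.73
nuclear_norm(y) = 0.26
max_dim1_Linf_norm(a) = 3.53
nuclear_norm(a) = 4.79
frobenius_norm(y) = 0.20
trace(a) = 4.46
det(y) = -0.02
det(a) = 0.80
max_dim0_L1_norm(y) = 0.18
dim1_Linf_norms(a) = [0.93, 3.53]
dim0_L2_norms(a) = [2.83, 3.65]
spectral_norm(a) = 4.61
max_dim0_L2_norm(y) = 0.17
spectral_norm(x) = 0.72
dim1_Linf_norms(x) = [0.56, 0.12]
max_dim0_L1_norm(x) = 0.68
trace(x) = 0.54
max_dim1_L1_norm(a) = 6.2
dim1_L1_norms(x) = [0.98, 0.23]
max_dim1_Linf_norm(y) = 0.17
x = y @ a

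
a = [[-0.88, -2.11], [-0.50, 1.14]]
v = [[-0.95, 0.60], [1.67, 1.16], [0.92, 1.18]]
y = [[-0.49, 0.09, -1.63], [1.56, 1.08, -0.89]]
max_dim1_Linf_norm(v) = 1.67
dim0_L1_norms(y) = [2.05, 1.17, 2.52]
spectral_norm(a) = 2.47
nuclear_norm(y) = 3.78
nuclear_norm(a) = 3.30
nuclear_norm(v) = 3.65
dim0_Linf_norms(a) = [0.88, 2.11]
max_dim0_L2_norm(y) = 1.86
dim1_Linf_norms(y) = [1.63, 1.56]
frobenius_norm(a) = 2.60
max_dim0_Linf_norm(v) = 1.67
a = y @ v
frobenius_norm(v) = 2.76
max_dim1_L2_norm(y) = 2.1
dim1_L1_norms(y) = [2.21, 3.53]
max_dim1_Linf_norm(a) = 2.11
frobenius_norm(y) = 2.70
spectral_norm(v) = 2.52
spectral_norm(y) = 2.17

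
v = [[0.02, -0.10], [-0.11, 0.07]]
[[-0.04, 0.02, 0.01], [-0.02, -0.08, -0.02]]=v@ [[0.56,0.70,0.16], [0.56,-0.09,-0.02]]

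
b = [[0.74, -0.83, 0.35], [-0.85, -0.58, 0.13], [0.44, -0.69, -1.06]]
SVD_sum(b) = [[0.49, -0.52, -0.38], [-0.12, 0.13, 0.09], [0.73, -0.78, -0.57]] + [[0.19, 0.13, 0.07],[-0.76, -0.51, -0.26],[-0.25, -0.17, -0.09]] + [[0.06, -0.43, 0.67], [0.03, -0.19, 0.30], [-0.04, 0.26, -0.40]]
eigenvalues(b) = [(1.23+0j), (-1.06+0.33j), (-1.06-0.33j)]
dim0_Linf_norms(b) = [0.85, 0.83, 1.06]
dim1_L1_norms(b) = [1.92, 1.56, 2.19]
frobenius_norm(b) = 2.06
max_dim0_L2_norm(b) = 1.23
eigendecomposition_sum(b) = [[0.97+0.00j, (-0.49+0j), 0.12-0.00j], [-0.43-0.00j, 0.22-0.00j, -0.05+0.00j], [0.32+0.00j, -0.16+0.00j, 0.04-0.00j]] + [[-0.11+0.03j,(-0.17+0.2j),(0.11+0.19j)],  [(-0.21-0.01j),(-0.4+0.25j),(0.09+0.38j)],  [(0.06-0.29j),-0.26-0.61j,-0.55+0.04j]] + [[(-0.11-0.03j), (-0.17-0.2j), (0.11-0.19j)],  [(-0.21+0.01j), -0.40-0.25j, 0.09-0.38j],  [(0.06+0.29j), (-0.26+0.61j), -0.55-0.04j]]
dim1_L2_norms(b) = [1.17, 1.04, 1.34]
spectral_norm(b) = 1.47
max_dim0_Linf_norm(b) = 1.06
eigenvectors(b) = [[(0.87+0j), (-0.14-0.28j), -0.14+0.28j],  [(-0.39+0j), (-0.09-0.54j), -0.09+0.54j],  [(0.29+0j), 0.78+0.00j, (0.78-0j)]]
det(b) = 1.52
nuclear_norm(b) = 3.50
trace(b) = -0.90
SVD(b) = [[-0.55,0.23,-0.8], [0.14,-0.92,-0.36], [-0.82,-0.31,0.48]] @ diag([1.4720446733389938, 1.0315193152535302, 0.9985751759147546]) @ [[-0.60, 0.64, 0.47], [0.79, 0.54, 0.28], [-0.08, 0.54, -0.84]]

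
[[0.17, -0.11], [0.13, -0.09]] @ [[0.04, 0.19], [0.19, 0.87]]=[[-0.01, -0.06], [-0.01, -0.05]]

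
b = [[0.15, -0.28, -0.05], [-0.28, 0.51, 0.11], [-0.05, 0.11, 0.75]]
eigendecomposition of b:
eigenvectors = [[0.88, 0.4, -0.27],[0.48, -0.71, 0.51],[-0.01, 0.57, 0.82]]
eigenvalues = [-0.0, 0.58, 0.83]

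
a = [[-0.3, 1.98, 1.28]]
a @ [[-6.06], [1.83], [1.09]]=[[6.84]]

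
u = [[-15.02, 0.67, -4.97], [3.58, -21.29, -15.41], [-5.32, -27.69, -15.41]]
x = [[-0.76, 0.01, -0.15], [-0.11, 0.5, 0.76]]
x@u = [[12.25,  3.43,  5.93], [-0.6,  -31.76,  -18.87]]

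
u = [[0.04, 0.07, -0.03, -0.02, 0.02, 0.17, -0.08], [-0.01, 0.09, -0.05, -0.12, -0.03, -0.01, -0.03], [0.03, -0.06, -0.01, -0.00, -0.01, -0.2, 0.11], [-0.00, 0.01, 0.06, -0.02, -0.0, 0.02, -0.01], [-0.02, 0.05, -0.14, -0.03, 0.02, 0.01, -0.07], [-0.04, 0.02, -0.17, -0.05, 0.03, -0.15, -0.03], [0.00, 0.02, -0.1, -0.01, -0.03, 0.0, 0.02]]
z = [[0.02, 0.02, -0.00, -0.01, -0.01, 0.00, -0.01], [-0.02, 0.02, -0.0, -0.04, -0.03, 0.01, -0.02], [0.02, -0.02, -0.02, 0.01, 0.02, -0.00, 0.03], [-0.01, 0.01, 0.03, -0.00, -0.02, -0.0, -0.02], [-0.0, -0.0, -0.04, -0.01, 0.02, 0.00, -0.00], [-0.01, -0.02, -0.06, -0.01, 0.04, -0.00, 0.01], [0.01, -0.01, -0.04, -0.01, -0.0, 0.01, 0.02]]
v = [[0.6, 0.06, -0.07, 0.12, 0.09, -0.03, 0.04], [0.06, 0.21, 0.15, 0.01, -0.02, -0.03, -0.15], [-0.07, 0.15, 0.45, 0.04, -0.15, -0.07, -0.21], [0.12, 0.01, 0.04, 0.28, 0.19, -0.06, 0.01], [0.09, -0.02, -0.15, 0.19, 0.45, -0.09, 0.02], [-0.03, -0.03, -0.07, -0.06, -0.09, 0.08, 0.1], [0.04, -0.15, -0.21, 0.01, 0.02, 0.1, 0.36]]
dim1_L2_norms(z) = [0.03, 0.06, 0.05, 0.04, 0.05, 0.08, 0.05]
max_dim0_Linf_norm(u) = 0.2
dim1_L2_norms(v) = [0.63, 0.31, 0.55, 0.37, 0.53, 0.19, 0.46]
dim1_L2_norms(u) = [0.21, 0.16, 0.24, 0.07, 0.17, 0.24, 0.11]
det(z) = 0.00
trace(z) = 0.06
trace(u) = -0.01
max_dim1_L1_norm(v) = 1.14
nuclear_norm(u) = 0.90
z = u @ v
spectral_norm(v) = 0.83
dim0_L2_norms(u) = [0.07, 0.14, 0.26, 0.14, 0.06, 0.3, 0.16]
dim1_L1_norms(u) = [0.43, 0.34, 0.42, 0.12, 0.34, 0.49, 0.18]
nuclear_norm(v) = 2.43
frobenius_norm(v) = 1.20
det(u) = -0.00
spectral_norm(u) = 0.34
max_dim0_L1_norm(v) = 1.14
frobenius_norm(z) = 0.14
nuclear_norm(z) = 0.26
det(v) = 0.00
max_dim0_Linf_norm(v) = 0.6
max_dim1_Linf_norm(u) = 0.2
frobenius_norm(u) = 0.48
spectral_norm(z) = 0.11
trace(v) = 2.43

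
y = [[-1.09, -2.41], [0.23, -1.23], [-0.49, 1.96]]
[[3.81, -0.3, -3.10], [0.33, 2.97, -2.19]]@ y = [[-2.70,  -14.89], [1.40,  -8.74]]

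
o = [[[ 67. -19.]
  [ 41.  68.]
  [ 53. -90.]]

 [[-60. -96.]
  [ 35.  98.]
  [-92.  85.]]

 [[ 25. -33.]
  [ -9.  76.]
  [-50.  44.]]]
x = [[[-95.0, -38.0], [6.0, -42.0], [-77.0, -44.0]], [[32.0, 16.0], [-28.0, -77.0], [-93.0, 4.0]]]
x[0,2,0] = -77.0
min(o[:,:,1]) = -96.0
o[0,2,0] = 53.0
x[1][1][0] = -28.0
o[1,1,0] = 35.0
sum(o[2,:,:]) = 53.0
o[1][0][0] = -60.0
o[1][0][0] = -60.0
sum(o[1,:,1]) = 87.0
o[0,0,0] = 67.0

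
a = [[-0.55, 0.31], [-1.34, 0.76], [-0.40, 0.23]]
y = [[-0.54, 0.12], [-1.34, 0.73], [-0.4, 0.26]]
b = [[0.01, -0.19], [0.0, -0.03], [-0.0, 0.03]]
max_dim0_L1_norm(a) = 2.29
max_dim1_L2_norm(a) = 1.54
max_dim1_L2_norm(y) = 1.53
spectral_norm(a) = 1.73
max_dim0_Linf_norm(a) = 1.34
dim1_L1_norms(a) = [0.86, 2.1, 0.63]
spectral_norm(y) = 1.68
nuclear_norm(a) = 1.73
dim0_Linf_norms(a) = [1.34, 0.76]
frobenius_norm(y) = 1.69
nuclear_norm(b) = 0.20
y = b + a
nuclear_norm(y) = 1.84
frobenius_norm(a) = 1.73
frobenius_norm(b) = 0.19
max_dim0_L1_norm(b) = 0.25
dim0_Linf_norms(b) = [0.01, 0.19]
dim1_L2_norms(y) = [0.55, 1.53, 0.48]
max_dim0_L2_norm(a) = 1.5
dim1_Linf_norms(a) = [0.55, 1.34, 0.4]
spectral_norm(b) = 0.19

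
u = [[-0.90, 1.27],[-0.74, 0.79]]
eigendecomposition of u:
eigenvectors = [[(0.79+0j), 0.79-0.00j], [0.53+0.30j, 0.53-0.30j]]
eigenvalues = [(-0.06+0.48j), (-0.06-0.48j)]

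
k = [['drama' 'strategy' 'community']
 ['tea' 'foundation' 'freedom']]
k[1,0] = 'tea'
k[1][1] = 'foundation'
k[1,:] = ['tea', 'foundation', 'freedom']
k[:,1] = ['strategy', 'foundation']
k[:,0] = ['drama', 'tea']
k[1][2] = 'freedom'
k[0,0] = 'drama'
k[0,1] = 'strategy'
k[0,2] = 'community'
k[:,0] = ['drama', 'tea']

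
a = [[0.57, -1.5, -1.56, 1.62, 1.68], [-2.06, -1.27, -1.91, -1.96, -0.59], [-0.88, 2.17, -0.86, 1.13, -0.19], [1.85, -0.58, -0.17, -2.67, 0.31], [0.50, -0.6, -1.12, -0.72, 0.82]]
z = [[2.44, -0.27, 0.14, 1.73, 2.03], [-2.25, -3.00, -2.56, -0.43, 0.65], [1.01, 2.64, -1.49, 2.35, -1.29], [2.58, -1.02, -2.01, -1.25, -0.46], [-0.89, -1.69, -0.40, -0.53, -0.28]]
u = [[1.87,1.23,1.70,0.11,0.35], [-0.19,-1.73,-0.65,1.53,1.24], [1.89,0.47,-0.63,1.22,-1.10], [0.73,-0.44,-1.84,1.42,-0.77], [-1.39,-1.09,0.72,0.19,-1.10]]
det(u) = -3.59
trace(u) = -0.17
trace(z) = -3.58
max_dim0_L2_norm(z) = 4.47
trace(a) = -3.41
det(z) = 135.70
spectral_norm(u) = 3.67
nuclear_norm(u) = 11.18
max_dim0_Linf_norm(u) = 1.89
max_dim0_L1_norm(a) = 8.1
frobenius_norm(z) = 8.33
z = u + a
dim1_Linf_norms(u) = [1.87, 1.73, 1.89, 1.84, 1.39]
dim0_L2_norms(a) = [3.0, 3.04, 2.85, 3.92, 1.99]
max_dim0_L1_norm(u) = 6.07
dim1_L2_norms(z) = [3.63, 4.61, 4.17, 3.68, 2.04]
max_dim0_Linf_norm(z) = 3.0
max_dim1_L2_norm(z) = 4.61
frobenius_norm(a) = 6.76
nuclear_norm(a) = 13.19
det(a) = -14.02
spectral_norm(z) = 5.77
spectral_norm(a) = 4.34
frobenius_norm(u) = 5.82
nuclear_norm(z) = 16.63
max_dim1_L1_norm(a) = 7.79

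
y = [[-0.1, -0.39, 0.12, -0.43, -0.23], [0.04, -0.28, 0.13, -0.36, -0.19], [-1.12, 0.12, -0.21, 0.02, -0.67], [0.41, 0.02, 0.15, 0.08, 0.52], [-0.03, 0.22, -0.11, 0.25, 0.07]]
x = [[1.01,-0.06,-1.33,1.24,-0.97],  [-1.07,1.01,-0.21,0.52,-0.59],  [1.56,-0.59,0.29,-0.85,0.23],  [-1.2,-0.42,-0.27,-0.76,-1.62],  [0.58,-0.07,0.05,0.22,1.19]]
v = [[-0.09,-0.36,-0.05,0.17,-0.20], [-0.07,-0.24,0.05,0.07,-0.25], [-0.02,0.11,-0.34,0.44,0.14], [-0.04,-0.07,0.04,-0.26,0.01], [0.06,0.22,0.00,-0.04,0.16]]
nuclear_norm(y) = 2.62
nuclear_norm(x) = 8.01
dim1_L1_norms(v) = [0.87, 0.68, 1.05, 0.42, 0.48]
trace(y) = -0.44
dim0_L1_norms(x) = [5.42, 2.15, 2.15, 3.59, 4.6]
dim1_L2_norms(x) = [2.3, 1.68, 1.91, 2.21, 1.34]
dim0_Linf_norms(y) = [1.12, 0.39, 0.21, 0.43, 0.67]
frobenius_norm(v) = 0.92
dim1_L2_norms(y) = [0.64, 0.51, 1.33, 0.68, 0.36]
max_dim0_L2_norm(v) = 0.54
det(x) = -1.40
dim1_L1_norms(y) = [1.27, 1.0, 2.14, 1.18, 0.68]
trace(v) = -0.77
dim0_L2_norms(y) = [1.2, 0.54, 0.33, 0.62, 0.9]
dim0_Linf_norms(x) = [1.56, 1.01, 1.33, 1.24, 1.62]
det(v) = -0.00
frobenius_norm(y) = 1.74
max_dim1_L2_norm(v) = 0.58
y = v @ x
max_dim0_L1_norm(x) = 5.42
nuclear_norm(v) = 1.48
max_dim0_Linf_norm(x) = 1.62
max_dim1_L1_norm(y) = 2.14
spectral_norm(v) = 0.65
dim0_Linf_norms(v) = [0.09, 0.36, 0.34, 0.44, 0.25]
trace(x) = 2.74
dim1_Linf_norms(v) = [0.36, 0.25, 0.44, 0.26, 0.22]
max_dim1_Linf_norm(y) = 1.12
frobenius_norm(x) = 4.29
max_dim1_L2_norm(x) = 2.3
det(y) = 0.00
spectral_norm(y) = 1.49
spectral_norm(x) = 3.00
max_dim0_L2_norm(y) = 1.2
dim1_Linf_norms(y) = [0.43, 0.36, 1.12, 0.52, 0.25]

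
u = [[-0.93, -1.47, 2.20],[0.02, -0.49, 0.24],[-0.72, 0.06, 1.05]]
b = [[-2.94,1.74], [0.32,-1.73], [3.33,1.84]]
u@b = [[9.59, 4.97], [0.58, 1.32], [5.63, 0.58]]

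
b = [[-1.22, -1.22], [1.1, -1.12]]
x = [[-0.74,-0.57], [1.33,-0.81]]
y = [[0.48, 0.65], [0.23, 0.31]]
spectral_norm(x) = 1.61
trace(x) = -1.55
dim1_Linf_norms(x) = [0.74, 1.33]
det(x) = 1.36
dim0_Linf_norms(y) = [0.48, 0.65]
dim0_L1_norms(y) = [0.71, 0.96]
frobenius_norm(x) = 1.82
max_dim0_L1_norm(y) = 0.96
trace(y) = 0.79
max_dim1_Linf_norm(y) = 0.65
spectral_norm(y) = 0.90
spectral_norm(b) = 1.73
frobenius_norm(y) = 0.90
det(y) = -0.00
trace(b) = -2.34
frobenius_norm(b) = 2.33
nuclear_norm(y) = 0.90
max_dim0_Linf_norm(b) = 1.22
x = y + b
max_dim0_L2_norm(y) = 0.72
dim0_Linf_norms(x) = [1.33, 0.81]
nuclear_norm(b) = 3.30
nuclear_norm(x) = 2.45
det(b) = 2.71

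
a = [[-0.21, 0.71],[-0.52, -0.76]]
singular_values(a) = [1.07, 0.49]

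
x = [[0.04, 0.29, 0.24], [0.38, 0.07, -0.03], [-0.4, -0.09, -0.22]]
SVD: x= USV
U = [[-0.37, 0.86, 0.34], [-0.55, -0.50, 0.67], [0.75, 0.06, 0.66]]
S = [0.61, 0.35, 0.12]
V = [[-0.85, -0.35, -0.39], [-0.52, 0.61, 0.6], [0.02, 0.72, -0.70]]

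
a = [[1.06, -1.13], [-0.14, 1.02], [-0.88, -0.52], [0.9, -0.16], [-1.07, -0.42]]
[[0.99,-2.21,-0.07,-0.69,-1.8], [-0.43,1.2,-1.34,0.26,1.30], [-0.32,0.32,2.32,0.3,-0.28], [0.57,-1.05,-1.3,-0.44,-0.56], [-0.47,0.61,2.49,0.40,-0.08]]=a@[[0.57, -0.98, -1.72, -0.45, -0.4], [-0.34, 1.04, -1.55, 0.19, 1.22]]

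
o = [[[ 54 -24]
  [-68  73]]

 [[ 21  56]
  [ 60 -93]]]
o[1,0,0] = 21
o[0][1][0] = -68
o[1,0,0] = 21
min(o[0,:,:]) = -68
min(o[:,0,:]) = -24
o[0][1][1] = 73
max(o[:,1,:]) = 73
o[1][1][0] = 60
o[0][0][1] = -24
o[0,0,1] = -24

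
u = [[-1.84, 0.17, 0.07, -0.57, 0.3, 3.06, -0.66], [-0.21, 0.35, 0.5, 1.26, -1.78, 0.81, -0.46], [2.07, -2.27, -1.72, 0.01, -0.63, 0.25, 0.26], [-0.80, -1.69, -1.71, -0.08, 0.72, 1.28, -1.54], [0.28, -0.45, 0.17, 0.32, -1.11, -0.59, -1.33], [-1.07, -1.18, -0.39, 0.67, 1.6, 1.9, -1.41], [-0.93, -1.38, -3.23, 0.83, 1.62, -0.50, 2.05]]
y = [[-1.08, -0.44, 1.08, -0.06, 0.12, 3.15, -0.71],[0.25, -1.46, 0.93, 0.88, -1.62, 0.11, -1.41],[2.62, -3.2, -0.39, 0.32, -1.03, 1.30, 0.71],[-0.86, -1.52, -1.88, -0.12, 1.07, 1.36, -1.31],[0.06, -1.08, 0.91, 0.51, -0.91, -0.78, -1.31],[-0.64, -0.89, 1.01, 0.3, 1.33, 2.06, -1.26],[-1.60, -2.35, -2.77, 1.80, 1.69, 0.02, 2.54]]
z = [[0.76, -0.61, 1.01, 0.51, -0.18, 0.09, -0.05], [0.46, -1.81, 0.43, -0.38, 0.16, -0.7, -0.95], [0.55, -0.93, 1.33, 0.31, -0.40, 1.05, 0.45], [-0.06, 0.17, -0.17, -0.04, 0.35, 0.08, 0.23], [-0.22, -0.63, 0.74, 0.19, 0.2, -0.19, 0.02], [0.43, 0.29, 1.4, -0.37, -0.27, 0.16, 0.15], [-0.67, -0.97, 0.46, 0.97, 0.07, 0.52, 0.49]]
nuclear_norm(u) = 19.65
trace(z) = 1.09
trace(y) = 0.64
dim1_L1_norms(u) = [6.67, 5.37, 7.21, 7.82, 4.25, 8.22, 10.54]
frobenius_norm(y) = 9.85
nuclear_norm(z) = 8.91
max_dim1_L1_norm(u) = 10.54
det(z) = 0.03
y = z + u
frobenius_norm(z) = 4.35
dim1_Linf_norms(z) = [1.01, 1.81, 1.33, 0.35, 0.74, 1.4, 0.97]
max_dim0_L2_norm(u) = 4.09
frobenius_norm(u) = 8.92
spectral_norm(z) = 3.16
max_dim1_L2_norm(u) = 4.58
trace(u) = -0.45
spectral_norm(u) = 5.65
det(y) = -278.17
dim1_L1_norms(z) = [3.21, 4.89, 5.02, 1.1, 2.19, 3.07, 4.15]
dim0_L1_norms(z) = [3.15, 5.41, 5.54, 2.77, 1.63, 2.79, 2.34]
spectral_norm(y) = 5.92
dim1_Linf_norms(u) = [3.06, 1.78, 2.27, 1.71, 1.33, 1.9, 3.23]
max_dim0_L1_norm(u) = 8.39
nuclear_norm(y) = 22.07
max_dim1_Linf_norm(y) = 3.2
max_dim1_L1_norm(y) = 12.77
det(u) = -81.81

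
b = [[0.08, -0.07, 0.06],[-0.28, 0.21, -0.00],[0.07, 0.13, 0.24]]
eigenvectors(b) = [[0.60+0.00j, 0.07-0.21j, 0.07+0.21j],  [0.66+0.00j, (0.24+0.54j), 0.24-0.54j],  [-0.45+0.00j, 0.78+0.00j, (0.78-0j)]]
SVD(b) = [[-0.29, 0.18, 0.94], [0.95, -0.03, 0.3], [0.08, 0.98, -0.16]] @ diag([0.3665601025795596, 0.2848723979210473, 0.035796761020729075]) @ [[-0.78,0.63,0.0],[0.32,0.39,0.87],[-0.54,-0.67,0.5]]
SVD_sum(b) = [[0.08, -0.07, -0.00], [-0.27, 0.22, 0.00], [-0.02, 0.02, 0.00]] + [[0.02,0.02,0.04], [-0.0,-0.0,-0.01], [0.09,0.11,0.24]] + [[-0.02, -0.02, 0.02], [-0.01, -0.01, 0.01], [0.0, 0.00, -0.0]]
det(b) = -0.00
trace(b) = 0.53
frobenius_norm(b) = 0.47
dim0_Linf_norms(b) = [0.28, 0.21, 0.24]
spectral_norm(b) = 0.37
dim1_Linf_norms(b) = [0.08, 0.28, 0.24]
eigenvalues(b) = [(-0.04+0j), (0.29+0.07j), (0.29-0.07j)]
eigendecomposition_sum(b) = [[(-0.03+0j),  -0.01+0.00j,  (0.01-0j)], [(-0.03+0j),  -0.01+0.00j,  (0.01-0j)], [0.02-0.00j,  (0.01-0j),  (-0+0j)]] + [[(0.05+0.01j), (-0.03-0.03j), 0.03-0.03j], [(-0.13+0.08j), (0.11+0j), -0.00+0.10j], [(0.02+0.19j), 0.06-0.13j, 0.12+0.06j]] + [[0.05-0.01j, -0.03+0.03j, 0.03+0.03j], [(-0.13-0.08j), 0.11-0.00j, -0.00-0.10j], [(0.02-0.19j), 0.06+0.13j, 0.12-0.06j]]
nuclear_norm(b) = 0.69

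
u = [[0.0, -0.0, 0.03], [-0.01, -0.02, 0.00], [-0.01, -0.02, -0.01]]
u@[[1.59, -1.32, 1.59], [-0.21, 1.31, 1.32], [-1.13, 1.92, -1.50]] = [[-0.03, 0.06, -0.04], [-0.01, -0.01, -0.04], [-0.0, -0.03, -0.03]]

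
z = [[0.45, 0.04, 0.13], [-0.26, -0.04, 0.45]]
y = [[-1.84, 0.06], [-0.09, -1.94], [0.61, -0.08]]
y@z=[[-0.84, -0.08, -0.21],[0.46, 0.07, -0.88],[0.3, 0.03, 0.04]]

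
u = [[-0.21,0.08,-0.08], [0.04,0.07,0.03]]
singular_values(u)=[0.24, 0.08]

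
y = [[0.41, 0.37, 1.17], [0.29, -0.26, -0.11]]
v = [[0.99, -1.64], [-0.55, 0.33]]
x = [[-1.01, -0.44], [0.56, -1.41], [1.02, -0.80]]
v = y @ x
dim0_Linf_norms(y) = [0.41, 0.37, 1.17]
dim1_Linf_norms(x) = [1.01, 1.41, 1.02]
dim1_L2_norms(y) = [1.29, 0.4]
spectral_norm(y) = 1.30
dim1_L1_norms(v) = [2.63, 0.88]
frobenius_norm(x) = 2.28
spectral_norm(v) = 2.00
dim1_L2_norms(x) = [1.1, 1.52, 1.3]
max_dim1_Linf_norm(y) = 1.17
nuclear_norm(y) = 1.69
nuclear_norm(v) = 2.29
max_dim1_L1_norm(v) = 2.63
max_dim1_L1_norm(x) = 1.97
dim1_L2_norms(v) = [1.92, 0.64]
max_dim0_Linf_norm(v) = 1.64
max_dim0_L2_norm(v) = 1.67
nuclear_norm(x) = 3.13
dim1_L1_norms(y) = [1.95, 0.66]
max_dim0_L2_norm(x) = 1.68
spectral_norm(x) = 1.94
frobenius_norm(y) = 1.36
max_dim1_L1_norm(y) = 1.95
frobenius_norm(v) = 2.02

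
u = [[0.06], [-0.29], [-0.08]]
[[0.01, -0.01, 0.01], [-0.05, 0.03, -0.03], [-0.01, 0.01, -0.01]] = u @ [[0.16, -0.11, 0.12]]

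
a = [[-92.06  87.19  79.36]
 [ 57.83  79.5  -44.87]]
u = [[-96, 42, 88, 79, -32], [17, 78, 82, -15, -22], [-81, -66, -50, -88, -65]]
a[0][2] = 79.36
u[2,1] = -66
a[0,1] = 87.19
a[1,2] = -44.87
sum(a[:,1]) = 166.69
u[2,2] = -50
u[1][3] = -15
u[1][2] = 82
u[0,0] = -96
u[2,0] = -81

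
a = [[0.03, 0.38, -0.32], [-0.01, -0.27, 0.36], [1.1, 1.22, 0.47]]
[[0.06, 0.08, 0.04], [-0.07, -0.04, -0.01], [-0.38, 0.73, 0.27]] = a @[[-0.33, 0.23, -0.13], [0.05, 0.33, 0.27], [-0.16, 0.15, 0.18]]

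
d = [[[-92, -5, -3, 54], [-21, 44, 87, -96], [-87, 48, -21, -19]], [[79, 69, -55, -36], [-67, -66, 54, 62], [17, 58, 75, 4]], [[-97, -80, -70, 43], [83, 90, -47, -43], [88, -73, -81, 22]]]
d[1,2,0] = 17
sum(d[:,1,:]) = 80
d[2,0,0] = -97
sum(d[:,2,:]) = 31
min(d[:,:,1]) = -80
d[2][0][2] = -70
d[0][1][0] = -21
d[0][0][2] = -3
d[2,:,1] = [-80, 90, -73]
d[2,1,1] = 90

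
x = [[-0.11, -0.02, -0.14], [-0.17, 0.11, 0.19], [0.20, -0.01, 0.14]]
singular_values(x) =[0.3, 0.28, 0.0]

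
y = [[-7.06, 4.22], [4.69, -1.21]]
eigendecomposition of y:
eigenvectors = [[-0.87, -0.46], [0.49, -0.89]]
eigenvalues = [-9.46, 1.19]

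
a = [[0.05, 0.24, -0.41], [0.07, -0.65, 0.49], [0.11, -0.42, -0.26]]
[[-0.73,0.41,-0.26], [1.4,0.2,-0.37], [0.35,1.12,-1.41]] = a @ [[0.17, 1.82, 1.30], [-1.4, -1.26, 2.35], [0.98, -1.52, 2.18]]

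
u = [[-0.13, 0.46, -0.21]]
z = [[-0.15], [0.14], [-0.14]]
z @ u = [[0.02,-0.07,0.03], [-0.02,0.06,-0.03], [0.02,-0.06,0.03]]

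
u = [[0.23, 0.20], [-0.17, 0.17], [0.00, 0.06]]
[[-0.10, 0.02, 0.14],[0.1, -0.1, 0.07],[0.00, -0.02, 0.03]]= u @ [[-0.51, 0.32, 0.14], [0.07, -0.25, 0.54]]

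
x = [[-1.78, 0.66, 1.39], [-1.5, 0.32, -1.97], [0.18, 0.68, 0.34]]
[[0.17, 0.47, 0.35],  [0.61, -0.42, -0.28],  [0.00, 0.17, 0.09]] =x@[[-0.17, -0.02, -0.04], [0.13, 0.13, 0.05], [-0.16, 0.25, 0.18]]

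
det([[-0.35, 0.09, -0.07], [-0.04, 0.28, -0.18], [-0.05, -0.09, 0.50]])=-0.042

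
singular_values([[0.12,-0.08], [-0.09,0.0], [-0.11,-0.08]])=[0.19, 0.11]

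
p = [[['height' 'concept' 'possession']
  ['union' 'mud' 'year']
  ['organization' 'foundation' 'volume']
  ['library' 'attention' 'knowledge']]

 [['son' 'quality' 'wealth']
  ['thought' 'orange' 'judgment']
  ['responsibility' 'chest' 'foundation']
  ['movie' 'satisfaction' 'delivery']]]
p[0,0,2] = 'possession'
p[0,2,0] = 'organization'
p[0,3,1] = 'attention'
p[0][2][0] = 'organization'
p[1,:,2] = ['wealth', 'judgment', 'foundation', 'delivery']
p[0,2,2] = 'volume'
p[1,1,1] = 'orange'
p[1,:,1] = ['quality', 'orange', 'chest', 'satisfaction']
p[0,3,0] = 'library'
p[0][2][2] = 'volume'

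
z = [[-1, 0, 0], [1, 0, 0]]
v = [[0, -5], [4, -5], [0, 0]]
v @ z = [[-5, 0, 0], [-9, 0, 0], [0, 0, 0]]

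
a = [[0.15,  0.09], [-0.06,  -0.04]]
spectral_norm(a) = 0.19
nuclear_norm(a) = 0.19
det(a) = -0.00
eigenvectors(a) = [[0.93, -0.50], [-0.36, 0.87]]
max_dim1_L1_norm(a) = 0.24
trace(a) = 0.11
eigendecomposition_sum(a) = [[0.15, 0.09], [-0.06, -0.03]] + [[0.00, 0.00], [-0.00, -0.01]]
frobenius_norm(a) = 0.19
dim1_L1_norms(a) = [0.24, 0.1]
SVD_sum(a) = [[0.15, 0.09],[-0.06, -0.04]] + [[0.0, -0.00], [0.00, -0.0]]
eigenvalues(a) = [0.12, -0.01]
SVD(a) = [[-0.92, 0.38], [0.38, 0.92]] @ diag([0.18918229649704807, 0.003171544119665351]) @ [[-0.85, -0.52], [0.52, -0.85]]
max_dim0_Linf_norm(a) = 0.15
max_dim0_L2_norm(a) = 0.16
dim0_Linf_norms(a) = [0.15, 0.09]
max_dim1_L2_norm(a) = 0.17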